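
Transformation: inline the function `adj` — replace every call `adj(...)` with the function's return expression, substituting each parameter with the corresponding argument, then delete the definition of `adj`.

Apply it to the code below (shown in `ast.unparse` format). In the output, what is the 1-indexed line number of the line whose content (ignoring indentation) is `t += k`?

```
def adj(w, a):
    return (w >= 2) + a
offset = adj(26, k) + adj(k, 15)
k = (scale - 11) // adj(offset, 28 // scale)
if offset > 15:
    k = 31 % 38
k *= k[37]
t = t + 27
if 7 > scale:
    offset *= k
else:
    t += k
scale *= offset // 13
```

Transformed code:
offset = (26 >= 2) + k + ((k >= 2) + 15)
k = (scale - 11) // ((offset >= 2) + 28 // scale)
if offset > 15:
    k = 31 % 38
k *= k[37]
t = t + 27
if 7 > scale:
    offset *= k
else:
    t += k
scale *= offset // 13

10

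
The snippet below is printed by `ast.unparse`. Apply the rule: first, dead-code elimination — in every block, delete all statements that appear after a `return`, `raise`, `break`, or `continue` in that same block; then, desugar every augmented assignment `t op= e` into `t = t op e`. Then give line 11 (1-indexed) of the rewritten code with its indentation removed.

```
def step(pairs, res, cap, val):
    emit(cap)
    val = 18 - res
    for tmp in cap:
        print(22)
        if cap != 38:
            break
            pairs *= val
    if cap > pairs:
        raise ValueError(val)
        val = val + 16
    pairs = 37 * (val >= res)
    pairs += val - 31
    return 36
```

Transformed code:
def step(pairs, res, cap, val):
    emit(cap)
    val = 18 - res
    for tmp in cap:
        print(22)
        if cap != 38:
            break
    if cap > pairs:
        raise ValueError(val)
    pairs = 37 * (val >= res)
    pairs = pairs + (val - 31)
    return 36

pairs = pairs + (val - 31)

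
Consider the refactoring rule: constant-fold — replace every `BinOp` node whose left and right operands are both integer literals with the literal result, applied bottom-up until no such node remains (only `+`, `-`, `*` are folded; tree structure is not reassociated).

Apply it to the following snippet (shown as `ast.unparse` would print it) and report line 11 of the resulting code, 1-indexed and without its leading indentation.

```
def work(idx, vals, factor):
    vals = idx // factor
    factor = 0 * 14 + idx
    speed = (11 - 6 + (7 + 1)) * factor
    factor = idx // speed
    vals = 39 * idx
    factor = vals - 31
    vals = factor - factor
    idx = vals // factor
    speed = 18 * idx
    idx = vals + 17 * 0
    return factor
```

idx = vals + 0

Transformed code:
def work(idx, vals, factor):
    vals = idx // factor
    factor = 0 + idx
    speed = 13 * factor
    factor = idx // speed
    vals = 39 * idx
    factor = vals - 31
    vals = factor - factor
    idx = vals // factor
    speed = 18 * idx
    idx = vals + 0
    return factor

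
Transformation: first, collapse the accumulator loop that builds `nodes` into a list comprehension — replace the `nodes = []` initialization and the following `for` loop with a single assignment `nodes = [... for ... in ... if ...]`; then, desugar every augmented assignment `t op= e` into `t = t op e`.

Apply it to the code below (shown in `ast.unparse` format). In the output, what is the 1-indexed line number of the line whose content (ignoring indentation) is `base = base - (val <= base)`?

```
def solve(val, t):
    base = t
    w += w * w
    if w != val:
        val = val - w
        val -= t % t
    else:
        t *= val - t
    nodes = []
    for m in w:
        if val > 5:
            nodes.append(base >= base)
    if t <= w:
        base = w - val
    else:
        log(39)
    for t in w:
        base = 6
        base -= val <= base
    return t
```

Transformed code:
def solve(val, t):
    base = t
    w = w + w * w
    if w != val:
        val = val - w
        val = val - t % t
    else:
        t = t * (val - t)
    nodes = [base >= base for m in w if val > 5]
    if t <= w:
        base = w - val
    else:
        log(39)
    for t in w:
        base = 6
        base = base - (val <= base)
    return t

16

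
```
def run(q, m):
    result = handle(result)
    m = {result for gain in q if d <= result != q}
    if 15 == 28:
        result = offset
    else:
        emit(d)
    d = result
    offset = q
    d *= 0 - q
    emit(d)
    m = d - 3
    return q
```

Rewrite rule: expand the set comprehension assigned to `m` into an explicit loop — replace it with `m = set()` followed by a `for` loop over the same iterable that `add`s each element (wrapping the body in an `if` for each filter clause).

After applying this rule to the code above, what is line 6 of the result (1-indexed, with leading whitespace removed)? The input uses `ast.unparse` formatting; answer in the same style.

m.add(result)

Transformed code:
def run(q, m):
    result = handle(result)
    m = set()
    for gain in q:
        if d <= result != q:
            m.add(result)
    if 15 == 28:
        result = offset
    else:
        emit(d)
    d = result
    offset = q
    d *= 0 - q
    emit(d)
    m = d - 3
    return q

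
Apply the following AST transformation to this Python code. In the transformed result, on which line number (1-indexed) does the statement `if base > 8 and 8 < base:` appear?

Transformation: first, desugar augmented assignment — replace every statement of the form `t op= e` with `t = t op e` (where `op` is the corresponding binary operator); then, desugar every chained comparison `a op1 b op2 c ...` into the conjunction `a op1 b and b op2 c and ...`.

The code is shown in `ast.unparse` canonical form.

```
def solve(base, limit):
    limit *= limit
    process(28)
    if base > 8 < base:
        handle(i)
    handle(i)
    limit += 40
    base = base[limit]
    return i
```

4

Transformed code:
def solve(base, limit):
    limit = limit * limit
    process(28)
    if base > 8 and 8 < base:
        handle(i)
    handle(i)
    limit = limit + 40
    base = base[limit]
    return i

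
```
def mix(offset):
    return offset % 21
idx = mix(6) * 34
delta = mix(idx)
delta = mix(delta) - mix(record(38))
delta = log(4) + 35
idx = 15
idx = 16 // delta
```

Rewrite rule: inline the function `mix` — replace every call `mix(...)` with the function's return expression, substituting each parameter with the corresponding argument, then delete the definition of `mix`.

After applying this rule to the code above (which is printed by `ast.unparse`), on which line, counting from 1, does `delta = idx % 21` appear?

2

Transformed code:
idx = 6 % 21 * 34
delta = idx % 21
delta = delta % 21 - record(38) % 21
delta = log(4) + 35
idx = 15
idx = 16 // delta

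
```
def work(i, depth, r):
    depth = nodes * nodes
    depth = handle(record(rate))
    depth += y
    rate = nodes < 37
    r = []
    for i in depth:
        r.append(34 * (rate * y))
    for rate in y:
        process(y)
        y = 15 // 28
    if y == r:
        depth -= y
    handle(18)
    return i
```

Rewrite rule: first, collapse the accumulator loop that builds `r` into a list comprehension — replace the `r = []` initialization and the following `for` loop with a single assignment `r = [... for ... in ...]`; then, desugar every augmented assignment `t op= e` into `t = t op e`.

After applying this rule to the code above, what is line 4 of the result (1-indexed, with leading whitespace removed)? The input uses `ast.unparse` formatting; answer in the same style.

Transformed code:
def work(i, depth, r):
    depth = nodes * nodes
    depth = handle(record(rate))
    depth = depth + y
    rate = nodes < 37
    r = [34 * (rate * y) for i in depth]
    for rate in y:
        process(y)
        y = 15 // 28
    if y == r:
        depth = depth - y
    handle(18)
    return i

depth = depth + y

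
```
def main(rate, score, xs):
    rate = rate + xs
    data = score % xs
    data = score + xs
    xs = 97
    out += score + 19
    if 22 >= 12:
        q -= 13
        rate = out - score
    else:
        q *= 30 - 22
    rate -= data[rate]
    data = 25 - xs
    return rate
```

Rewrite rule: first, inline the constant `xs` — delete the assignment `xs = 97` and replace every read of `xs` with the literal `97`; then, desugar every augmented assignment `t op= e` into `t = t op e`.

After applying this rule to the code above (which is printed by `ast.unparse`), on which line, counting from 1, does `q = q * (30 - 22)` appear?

Transformed code:
def main(rate, score, xs):
    rate = rate + 97
    data = score % 97
    data = score + 97
    out = out + (score + 19)
    if 22 >= 12:
        q = q - 13
        rate = out - score
    else:
        q = q * (30 - 22)
    rate = rate - data[rate]
    data = 25 - 97
    return rate

10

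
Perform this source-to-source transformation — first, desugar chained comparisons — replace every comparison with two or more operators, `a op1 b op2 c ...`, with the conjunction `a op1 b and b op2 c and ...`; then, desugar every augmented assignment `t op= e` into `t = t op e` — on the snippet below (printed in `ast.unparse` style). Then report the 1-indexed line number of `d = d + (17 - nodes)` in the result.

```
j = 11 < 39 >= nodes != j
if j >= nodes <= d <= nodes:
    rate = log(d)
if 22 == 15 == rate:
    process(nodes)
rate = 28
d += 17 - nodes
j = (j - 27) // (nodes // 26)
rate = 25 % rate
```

Transformed code:
j = 11 < 39 and 39 >= nodes and (nodes != j)
if j >= nodes and nodes <= d and (d <= nodes):
    rate = log(d)
if 22 == 15 and 15 == rate:
    process(nodes)
rate = 28
d = d + (17 - nodes)
j = (j - 27) // (nodes // 26)
rate = 25 % rate

7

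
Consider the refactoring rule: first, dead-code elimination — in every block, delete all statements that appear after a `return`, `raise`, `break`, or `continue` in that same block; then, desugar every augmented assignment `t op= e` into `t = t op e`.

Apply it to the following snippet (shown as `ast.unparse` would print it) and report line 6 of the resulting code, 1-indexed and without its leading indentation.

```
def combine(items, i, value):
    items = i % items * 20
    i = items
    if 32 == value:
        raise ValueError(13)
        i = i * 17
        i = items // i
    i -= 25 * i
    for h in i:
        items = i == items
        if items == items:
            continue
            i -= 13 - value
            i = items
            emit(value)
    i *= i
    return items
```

Transformed code:
def combine(items, i, value):
    items = i % items * 20
    i = items
    if 32 == value:
        raise ValueError(13)
    i = i - 25 * i
    for h in i:
        items = i == items
        if items == items:
            continue
    i = i * i
    return items

i = i - 25 * i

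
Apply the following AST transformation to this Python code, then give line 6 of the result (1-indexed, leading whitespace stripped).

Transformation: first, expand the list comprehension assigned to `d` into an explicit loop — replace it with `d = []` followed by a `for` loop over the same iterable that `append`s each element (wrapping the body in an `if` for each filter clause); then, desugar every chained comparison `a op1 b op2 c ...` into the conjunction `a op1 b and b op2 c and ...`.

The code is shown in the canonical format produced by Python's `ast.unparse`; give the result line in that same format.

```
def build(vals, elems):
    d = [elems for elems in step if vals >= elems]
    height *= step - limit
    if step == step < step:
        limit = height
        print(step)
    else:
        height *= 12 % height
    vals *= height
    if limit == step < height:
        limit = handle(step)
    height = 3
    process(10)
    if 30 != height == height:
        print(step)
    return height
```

height *= step - limit

Transformed code:
def build(vals, elems):
    d = []
    for elems in step:
        if vals >= elems:
            d.append(elems)
    height *= step - limit
    if step == step and step < step:
        limit = height
        print(step)
    else:
        height *= 12 % height
    vals *= height
    if limit == step and step < height:
        limit = handle(step)
    height = 3
    process(10)
    if 30 != height and height == height:
        print(step)
    return height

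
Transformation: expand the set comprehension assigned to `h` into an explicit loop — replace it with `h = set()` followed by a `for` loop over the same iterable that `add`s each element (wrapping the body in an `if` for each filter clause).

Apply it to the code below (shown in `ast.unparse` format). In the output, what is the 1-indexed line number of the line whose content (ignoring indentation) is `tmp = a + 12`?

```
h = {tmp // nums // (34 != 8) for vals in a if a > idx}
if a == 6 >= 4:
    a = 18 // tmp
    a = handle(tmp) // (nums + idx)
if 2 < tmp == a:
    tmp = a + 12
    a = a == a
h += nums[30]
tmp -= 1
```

Transformed code:
h = set()
for vals in a:
    if a > idx:
        h.add(tmp // nums // (34 != 8))
if a == 6 >= 4:
    a = 18 // tmp
    a = handle(tmp) // (nums + idx)
if 2 < tmp == a:
    tmp = a + 12
    a = a == a
h += nums[30]
tmp -= 1

9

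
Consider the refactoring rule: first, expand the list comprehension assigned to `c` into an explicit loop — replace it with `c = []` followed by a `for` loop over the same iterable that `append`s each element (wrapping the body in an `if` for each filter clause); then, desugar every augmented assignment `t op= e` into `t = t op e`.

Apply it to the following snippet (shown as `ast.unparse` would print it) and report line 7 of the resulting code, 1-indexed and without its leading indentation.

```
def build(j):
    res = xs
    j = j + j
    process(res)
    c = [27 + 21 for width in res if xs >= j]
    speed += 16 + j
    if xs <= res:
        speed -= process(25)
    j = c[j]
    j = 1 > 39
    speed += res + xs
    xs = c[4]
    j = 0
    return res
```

Transformed code:
def build(j):
    res = xs
    j = j + j
    process(res)
    c = []
    for width in res:
        if xs >= j:
            c.append(27 + 21)
    speed = speed + (16 + j)
    if xs <= res:
        speed = speed - process(25)
    j = c[j]
    j = 1 > 39
    speed = speed + (res + xs)
    xs = c[4]
    j = 0
    return res

if xs >= j:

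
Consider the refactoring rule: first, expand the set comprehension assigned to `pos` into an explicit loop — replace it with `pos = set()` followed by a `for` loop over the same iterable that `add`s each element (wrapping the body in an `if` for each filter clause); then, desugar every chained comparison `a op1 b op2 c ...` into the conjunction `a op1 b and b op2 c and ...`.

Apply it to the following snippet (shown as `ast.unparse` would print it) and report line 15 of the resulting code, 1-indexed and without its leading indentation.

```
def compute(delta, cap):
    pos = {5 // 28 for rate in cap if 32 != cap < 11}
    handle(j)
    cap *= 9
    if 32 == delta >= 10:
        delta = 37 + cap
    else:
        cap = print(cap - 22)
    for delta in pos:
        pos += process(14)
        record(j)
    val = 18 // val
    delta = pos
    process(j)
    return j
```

val = 18 // val

Transformed code:
def compute(delta, cap):
    pos = set()
    for rate in cap:
        if 32 != cap and cap < 11:
            pos.add(5 // 28)
    handle(j)
    cap *= 9
    if 32 == delta and delta >= 10:
        delta = 37 + cap
    else:
        cap = print(cap - 22)
    for delta in pos:
        pos += process(14)
        record(j)
    val = 18 // val
    delta = pos
    process(j)
    return j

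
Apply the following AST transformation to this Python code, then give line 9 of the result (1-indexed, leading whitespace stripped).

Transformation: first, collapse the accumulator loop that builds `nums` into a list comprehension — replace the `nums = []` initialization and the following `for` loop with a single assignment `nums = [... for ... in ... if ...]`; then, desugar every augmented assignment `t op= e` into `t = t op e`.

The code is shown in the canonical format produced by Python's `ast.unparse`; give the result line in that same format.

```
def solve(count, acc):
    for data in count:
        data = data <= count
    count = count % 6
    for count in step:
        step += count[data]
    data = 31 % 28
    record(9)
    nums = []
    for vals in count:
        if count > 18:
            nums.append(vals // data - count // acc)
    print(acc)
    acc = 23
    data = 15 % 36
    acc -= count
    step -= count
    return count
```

Transformed code:
def solve(count, acc):
    for data in count:
        data = data <= count
    count = count % 6
    for count in step:
        step = step + count[data]
    data = 31 % 28
    record(9)
    nums = [vals // data - count // acc for vals in count if count > 18]
    print(acc)
    acc = 23
    data = 15 % 36
    acc = acc - count
    step = step - count
    return count

nums = [vals // data - count // acc for vals in count if count > 18]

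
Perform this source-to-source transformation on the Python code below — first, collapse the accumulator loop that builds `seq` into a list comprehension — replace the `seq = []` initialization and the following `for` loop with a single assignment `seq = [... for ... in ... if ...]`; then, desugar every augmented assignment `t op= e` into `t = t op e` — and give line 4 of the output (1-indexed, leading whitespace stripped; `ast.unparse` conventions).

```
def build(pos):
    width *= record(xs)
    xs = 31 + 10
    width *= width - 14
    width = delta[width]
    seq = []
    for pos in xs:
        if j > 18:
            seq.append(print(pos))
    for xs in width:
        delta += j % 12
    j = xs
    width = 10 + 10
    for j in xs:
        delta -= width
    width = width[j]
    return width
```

width = width * (width - 14)

Transformed code:
def build(pos):
    width = width * record(xs)
    xs = 31 + 10
    width = width * (width - 14)
    width = delta[width]
    seq = [print(pos) for pos in xs if j > 18]
    for xs in width:
        delta = delta + j % 12
    j = xs
    width = 10 + 10
    for j in xs:
        delta = delta - width
    width = width[j]
    return width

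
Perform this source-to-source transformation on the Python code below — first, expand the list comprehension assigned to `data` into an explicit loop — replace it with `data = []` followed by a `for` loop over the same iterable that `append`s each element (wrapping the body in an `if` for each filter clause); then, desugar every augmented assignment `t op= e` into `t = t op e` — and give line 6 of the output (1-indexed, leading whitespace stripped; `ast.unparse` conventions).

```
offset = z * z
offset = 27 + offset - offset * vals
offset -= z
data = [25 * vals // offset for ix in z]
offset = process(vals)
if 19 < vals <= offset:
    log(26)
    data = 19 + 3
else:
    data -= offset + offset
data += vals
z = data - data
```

Transformed code:
offset = z * z
offset = 27 + offset - offset * vals
offset = offset - z
data = []
for ix in z:
    data.append(25 * vals // offset)
offset = process(vals)
if 19 < vals <= offset:
    log(26)
    data = 19 + 3
else:
    data = data - (offset + offset)
data = data + vals
z = data - data

data.append(25 * vals // offset)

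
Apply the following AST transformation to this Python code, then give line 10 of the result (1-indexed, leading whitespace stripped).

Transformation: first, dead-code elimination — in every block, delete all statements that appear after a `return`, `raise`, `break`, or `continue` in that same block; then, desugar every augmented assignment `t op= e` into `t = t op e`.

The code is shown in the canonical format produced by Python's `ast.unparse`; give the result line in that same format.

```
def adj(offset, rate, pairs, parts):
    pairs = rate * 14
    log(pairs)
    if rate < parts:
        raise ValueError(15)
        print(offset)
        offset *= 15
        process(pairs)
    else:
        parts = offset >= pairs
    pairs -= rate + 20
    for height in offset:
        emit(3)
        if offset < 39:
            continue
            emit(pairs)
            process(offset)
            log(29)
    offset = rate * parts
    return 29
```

Transformed code:
def adj(offset, rate, pairs, parts):
    pairs = rate * 14
    log(pairs)
    if rate < parts:
        raise ValueError(15)
    else:
        parts = offset >= pairs
    pairs = pairs - (rate + 20)
    for height in offset:
        emit(3)
        if offset < 39:
            continue
    offset = rate * parts
    return 29

emit(3)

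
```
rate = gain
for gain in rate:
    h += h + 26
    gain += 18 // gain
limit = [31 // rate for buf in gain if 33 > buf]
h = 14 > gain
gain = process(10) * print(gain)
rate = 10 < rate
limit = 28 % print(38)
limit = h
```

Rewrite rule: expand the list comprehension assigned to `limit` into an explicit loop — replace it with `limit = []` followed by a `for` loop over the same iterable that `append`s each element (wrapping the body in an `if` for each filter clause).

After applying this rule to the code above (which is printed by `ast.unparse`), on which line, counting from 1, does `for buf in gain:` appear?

6

Transformed code:
rate = gain
for gain in rate:
    h += h + 26
    gain += 18 // gain
limit = []
for buf in gain:
    if 33 > buf:
        limit.append(31 // rate)
h = 14 > gain
gain = process(10) * print(gain)
rate = 10 < rate
limit = 28 % print(38)
limit = h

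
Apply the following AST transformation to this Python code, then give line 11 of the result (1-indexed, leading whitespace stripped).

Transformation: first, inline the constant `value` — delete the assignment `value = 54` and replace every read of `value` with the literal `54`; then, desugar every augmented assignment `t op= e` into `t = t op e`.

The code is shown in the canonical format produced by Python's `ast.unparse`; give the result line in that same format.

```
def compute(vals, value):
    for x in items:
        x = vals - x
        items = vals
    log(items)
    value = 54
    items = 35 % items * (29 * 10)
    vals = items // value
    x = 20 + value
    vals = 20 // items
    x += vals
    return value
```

return 54

Transformed code:
def compute(vals, value):
    for x in items:
        x = vals - x
        items = vals
    log(items)
    items = 35 % items * (29 * 10)
    vals = items // 54
    x = 20 + 54
    vals = 20 // items
    x = x + vals
    return 54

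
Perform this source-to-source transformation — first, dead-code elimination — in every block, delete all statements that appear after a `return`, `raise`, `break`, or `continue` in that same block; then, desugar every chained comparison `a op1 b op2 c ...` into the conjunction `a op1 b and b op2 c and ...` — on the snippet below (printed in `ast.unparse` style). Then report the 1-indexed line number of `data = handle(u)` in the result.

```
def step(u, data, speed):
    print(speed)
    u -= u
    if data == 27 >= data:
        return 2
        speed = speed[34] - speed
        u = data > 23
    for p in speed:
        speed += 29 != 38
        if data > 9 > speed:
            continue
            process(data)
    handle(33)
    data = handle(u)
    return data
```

11

Transformed code:
def step(u, data, speed):
    print(speed)
    u -= u
    if data == 27 and 27 >= data:
        return 2
    for p in speed:
        speed += 29 != 38
        if data > 9 and 9 > speed:
            continue
    handle(33)
    data = handle(u)
    return data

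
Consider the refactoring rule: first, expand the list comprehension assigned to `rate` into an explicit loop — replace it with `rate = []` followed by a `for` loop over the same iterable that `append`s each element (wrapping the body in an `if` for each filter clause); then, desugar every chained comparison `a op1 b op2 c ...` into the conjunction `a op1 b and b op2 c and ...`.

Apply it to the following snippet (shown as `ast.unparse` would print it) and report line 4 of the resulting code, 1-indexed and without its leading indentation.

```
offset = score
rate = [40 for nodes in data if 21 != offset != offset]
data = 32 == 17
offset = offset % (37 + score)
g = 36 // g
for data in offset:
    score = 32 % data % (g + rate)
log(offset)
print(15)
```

Transformed code:
offset = score
rate = []
for nodes in data:
    if 21 != offset and offset != offset:
        rate.append(40)
data = 32 == 17
offset = offset % (37 + score)
g = 36 // g
for data in offset:
    score = 32 % data % (g + rate)
log(offset)
print(15)

if 21 != offset and offset != offset:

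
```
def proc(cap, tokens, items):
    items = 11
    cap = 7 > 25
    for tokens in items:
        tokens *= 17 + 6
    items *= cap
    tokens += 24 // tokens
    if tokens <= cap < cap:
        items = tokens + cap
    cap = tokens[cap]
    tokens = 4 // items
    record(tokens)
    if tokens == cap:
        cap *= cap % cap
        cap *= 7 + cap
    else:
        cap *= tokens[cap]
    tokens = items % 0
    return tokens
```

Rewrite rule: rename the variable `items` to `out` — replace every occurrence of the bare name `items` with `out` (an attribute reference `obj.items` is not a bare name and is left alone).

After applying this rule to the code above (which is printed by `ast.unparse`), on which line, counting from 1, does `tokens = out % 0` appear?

Transformed code:
def proc(cap, tokens, out):
    out = 11
    cap = 7 > 25
    for tokens in out:
        tokens *= 17 + 6
    out *= cap
    tokens += 24 // tokens
    if tokens <= cap < cap:
        out = tokens + cap
    cap = tokens[cap]
    tokens = 4 // out
    record(tokens)
    if tokens == cap:
        cap *= cap % cap
        cap *= 7 + cap
    else:
        cap *= tokens[cap]
    tokens = out % 0
    return tokens

18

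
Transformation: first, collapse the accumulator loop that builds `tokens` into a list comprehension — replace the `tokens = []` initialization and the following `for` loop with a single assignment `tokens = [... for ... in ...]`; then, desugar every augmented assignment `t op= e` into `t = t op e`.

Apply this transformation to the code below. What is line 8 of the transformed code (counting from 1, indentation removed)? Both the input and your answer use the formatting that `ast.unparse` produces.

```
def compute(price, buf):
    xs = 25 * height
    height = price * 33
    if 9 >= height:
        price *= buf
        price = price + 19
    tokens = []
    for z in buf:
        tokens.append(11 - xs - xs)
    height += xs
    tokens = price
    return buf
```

Transformed code:
def compute(price, buf):
    xs = 25 * height
    height = price * 33
    if 9 >= height:
        price = price * buf
        price = price + 19
    tokens = [11 - xs - xs for z in buf]
    height = height + xs
    tokens = price
    return buf

height = height + xs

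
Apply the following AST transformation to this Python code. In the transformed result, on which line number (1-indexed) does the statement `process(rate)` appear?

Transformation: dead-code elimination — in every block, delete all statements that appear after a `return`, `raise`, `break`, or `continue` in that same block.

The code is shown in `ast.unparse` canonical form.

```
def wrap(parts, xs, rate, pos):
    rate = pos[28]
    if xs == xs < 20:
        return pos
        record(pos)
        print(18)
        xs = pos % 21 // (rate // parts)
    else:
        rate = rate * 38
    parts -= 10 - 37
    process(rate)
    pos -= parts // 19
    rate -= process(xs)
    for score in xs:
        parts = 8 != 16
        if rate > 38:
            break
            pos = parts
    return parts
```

Transformed code:
def wrap(parts, xs, rate, pos):
    rate = pos[28]
    if xs == xs < 20:
        return pos
    else:
        rate = rate * 38
    parts -= 10 - 37
    process(rate)
    pos -= parts // 19
    rate -= process(xs)
    for score in xs:
        parts = 8 != 16
        if rate > 38:
            break
    return parts

8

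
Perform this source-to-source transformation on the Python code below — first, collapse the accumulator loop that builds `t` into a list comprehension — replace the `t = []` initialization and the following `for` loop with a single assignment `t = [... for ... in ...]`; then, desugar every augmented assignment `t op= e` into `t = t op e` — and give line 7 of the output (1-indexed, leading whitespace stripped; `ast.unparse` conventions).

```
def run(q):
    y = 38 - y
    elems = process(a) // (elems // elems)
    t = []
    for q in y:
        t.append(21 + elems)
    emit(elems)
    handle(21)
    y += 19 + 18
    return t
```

y = y + (19 + 18)

Transformed code:
def run(q):
    y = 38 - y
    elems = process(a) // (elems // elems)
    t = [21 + elems for q in y]
    emit(elems)
    handle(21)
    y = y + (19 + 18)
    return t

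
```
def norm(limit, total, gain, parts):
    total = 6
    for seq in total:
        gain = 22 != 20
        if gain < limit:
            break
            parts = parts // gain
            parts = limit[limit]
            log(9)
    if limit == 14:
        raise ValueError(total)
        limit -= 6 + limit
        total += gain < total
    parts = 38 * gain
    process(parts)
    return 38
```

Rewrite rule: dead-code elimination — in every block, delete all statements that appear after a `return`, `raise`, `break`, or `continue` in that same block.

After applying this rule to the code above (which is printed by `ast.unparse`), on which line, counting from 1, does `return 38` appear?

11

Transformed code:
def norm(limit, total, gain, parts):
    total = 6
    for seq in total:
        gain = 22 != 20
        if gain < limit:
            break
    if limit == 14:
        raise ValueError(total)
    parts = 38 * gain
    process(parts)
    return 38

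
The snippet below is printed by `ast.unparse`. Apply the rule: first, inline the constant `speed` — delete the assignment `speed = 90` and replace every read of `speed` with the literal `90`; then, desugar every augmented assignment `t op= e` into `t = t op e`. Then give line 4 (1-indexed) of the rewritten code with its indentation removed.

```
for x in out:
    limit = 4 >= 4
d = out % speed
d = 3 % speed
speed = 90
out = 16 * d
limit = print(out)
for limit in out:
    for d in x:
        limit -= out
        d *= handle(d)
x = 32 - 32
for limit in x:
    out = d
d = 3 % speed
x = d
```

d = 3 % 90

Transformed code:
for x in out:
    limit = 4 >= 4
d = out % 90
d = 3 % 90
out = 16 * d
limit = print(out)
for limit in out:
    for d in x:
        limit = limit - out
        d = d * handle(d)
x = 32 - 32
for limit in x:
    out = d
d = 3 % 90
x = d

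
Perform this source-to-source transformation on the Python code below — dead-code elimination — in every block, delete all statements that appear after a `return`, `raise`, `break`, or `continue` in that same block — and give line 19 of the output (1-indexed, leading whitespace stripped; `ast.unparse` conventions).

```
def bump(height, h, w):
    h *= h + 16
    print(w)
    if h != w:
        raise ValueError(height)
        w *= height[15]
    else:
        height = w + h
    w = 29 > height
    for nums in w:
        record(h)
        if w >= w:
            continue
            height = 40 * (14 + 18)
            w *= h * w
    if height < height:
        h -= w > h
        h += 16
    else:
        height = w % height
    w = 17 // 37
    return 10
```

Transformed code:
def bump(height, h, w):
    h *= h + 16
    print(w)
    if h != w:
        raise ValueError(height)
    else:
        height = w + h
    w = 29 > height
    for nums in w:
        record(h)
        if w >= w:
            continue
    if height < height:
        h -= w > h
        h += 16
    else:
        height = w % height
    w = 17 // 37
    return 10

return 10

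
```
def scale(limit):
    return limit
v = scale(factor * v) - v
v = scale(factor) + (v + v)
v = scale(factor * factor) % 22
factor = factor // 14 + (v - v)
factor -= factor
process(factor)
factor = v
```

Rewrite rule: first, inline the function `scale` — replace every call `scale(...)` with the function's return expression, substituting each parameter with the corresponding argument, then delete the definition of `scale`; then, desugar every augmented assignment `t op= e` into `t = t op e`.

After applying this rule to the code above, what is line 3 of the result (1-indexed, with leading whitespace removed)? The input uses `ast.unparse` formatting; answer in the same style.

v = factor * factor % 22

Transformed code:
v = factor * v - v
v = factor + (v + v)
v = factor * factor % 22
factor = factor // 14 + (v - v)
factor = factor - factor
process(factor)
factor = v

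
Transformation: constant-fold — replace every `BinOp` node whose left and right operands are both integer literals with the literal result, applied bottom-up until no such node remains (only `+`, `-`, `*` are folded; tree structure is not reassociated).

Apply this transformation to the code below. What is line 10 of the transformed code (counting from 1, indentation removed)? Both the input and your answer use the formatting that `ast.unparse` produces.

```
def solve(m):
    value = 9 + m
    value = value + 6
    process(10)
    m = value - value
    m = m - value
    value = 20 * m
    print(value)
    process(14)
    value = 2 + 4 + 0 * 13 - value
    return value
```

Transformed code:
def solve(m):
    value = 9 + m
    value = value + 6
    process(10)
    m = value - value
    m = m - value
    value = 20 * m
    print(value)
    process(14)
    value = 6 - value
    return value

value = 6 - value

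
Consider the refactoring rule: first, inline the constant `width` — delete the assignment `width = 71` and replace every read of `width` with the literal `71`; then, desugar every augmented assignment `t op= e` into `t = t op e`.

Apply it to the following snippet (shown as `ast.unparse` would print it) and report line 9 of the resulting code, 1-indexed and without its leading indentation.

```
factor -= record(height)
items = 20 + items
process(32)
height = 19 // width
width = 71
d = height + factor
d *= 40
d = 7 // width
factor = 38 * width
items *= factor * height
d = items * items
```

Transformed code:
factor = factor - record(height)
items = 20 + items
process(32)
height = 19 // 71
d = height + factor
d = d * 40
d = 7 // 71
factor = 38 * 71
items = items * (factor * height)
d = items * items

items = items * (factor * height)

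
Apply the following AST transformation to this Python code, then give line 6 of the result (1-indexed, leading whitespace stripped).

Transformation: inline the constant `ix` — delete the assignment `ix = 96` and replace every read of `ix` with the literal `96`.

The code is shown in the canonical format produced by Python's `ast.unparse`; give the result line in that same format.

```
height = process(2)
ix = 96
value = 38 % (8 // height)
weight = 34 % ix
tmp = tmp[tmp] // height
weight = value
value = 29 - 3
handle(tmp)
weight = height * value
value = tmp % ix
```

Transformed code:
height = process(2)
value = 38 % (8 // height)
weight = 34 % 96
tmp = tmp[tmp] // height
weight = value
value = 29 - 3
handle(tmp)
weight = height * value
value = tmp % 96

value = 29 - 3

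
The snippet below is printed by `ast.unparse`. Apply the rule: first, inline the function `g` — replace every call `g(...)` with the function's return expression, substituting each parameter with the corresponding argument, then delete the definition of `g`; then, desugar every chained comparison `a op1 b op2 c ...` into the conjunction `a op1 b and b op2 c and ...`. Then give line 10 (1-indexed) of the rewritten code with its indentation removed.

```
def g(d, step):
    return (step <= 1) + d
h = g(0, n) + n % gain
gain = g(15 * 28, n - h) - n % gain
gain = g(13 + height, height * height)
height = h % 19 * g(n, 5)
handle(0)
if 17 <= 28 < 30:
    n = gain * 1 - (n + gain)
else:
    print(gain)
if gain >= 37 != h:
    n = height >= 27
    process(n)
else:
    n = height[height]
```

if gain >= 37 and 37 != h:

Transformed code:
h = (n <= 1) + 0 + n % gain
gain = (n - h <= 1) + 15 * 28 - n % gain
gain = (height * height <= 1) + (13 + height)
height = h % 19 * ((5 <= 1) + n)
handle(0)
if 17 <= 28 and 28 < 30:
    n = gain * 1 - (n + gain)
else:
    print(gain)
if gain >= 37 and 37 != h:
    n = height >= 27
    process(n)
else:
    n = height[height]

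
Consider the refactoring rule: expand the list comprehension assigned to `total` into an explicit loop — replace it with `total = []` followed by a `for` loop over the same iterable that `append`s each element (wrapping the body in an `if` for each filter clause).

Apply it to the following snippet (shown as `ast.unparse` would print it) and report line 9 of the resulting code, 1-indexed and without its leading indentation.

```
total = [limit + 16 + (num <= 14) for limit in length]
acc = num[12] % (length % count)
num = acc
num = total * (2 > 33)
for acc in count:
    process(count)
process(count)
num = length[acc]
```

Transformed code:
total = []
for limit in length:
    total.append(limit + 16 + (num <= 14))
acc = num[12] % (length % count)
num = acc
num = total * (2 > 33)
for acc in count:
    process(count)
process(count)
num = length[acc]

process(count)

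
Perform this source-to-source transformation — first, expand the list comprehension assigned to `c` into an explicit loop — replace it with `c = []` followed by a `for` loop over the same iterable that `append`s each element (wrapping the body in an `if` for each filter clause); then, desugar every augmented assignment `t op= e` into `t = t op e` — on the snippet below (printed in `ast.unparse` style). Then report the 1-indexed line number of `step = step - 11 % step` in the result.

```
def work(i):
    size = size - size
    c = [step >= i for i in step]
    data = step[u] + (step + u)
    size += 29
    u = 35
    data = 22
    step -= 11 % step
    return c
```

10

Transformed code:
def work(i):
    size = size - size
    c = []
    for i in step:
        c.append(step >= i)
    data = step[u] + (step + u)
    size = size + 29
    u = 35
    data = 22
    step = step - 11 % step
    return c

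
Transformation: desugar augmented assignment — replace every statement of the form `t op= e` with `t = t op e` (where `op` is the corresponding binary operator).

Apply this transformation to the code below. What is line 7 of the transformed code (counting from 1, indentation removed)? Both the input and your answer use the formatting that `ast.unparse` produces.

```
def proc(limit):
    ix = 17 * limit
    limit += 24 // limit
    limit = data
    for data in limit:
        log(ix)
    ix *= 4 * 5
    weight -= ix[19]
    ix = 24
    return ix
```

ix = ix * (4 * 5)

Transformed code:
def proc(limit):
    ix = 17 * limit
    limit = limit + 24 // limit
    limit = data
    for data in limit:
        log(ix)
    ix = ix * (4 * 5)
    weight = weight - ix[19]
    ix = 24
    return ix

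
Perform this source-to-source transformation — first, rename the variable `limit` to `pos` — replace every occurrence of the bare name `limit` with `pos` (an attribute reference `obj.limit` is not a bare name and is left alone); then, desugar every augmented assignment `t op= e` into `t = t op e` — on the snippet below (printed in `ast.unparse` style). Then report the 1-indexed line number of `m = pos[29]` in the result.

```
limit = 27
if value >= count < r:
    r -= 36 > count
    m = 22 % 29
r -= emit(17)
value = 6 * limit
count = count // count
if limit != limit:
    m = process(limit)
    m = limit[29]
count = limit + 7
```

Transformed code:
pos = 27
if value >= count < r:
    r = r - (36 > count)
    m = 22 % 29
r = r - emit(17)
value = 6 * pos
count = count // count
if pos != pos:
    m = process(pos)
    m = pos[29]
count = pos + 7

10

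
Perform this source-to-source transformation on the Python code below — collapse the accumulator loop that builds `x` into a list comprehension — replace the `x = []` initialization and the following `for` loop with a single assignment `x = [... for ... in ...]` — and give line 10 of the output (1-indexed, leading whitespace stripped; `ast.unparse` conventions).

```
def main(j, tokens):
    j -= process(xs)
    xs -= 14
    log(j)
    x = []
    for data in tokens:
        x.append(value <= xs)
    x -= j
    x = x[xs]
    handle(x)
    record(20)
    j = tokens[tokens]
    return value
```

j = tokens[tokens]

Transformed code:
def main(j, tokens):
    j -= process(xs)
    xs -= 14
    log(j)
    x = [value <= xs for data in tokens]
    x -= j
    x = x[xs]
    handle(x)
    record(20)
    j = tokens[tokens]
    return value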